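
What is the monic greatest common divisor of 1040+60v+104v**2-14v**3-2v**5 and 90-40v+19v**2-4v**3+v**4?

Apply the Euclidean algorithm:
  -2v**5-14v**3+104v**2+60v+1040 = (-2v-8)(v**4-4v**3+19v**2-40v+90) + (-8v**3+176v**2-80v+1760)
  v**4-4v**3+19v**2-40v+90 = (-(1/8)v-9/4)(-8v**3+176v**2-80v+1760) + (405v**2+4050)
  -8v**3+176v**2-80v+1760 = (-(8/405)v+176/405)(405v**2+4050) + (0)
Last nonzero remainder: 405v**2+4050. Dividing through by 405 gives the monic gcd v**2+10.

10+v**2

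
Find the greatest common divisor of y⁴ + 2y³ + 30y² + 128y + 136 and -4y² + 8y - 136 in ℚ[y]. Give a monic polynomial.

y² - 2y + 34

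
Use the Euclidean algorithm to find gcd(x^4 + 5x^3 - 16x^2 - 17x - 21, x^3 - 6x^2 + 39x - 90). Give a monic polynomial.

x - 3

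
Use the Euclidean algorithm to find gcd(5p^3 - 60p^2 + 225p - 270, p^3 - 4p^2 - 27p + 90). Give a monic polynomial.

By polynomial division,
  5p^3 - 60p^2 + 225p - 270 = (5)(p^3 - 4p^2 - 27p + 90) + (-40p^2 + 360p - 720)
  p^3 - 4p^2 - 27p + 90 = (-(1/40)p - 1/8)(-40p^2 + 360p - 720) + (0)
Last nonzero remainder: -40p^2 + 360p - 720. Dividing through by -40 gives the monic gcd p^2 - 9p + 18.

p^2 - 9p + 18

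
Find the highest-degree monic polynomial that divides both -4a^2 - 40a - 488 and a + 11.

Repeated division with remainder:
  -4a^2 - 40a - 488 = (-4a + 4)(a + 11) + (-532)
  a + 11 = (-(1/532)a - 11/532)(-532) + (0)
The last nonzero remainder is the constant -532, so the polynomials are coprime and gcd = 1.

1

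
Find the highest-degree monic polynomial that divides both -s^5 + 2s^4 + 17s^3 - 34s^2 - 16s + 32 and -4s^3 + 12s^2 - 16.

s^2 - s - 2

Repeated division with remainder:
  -s^5 + 2s^4 + 17s^3 - 34s^2 - 16s + 32 = ((1/4)s^2 + (1/4)s - 7/2)(-4s^3 + 12s^2 - 16) + (12s^2 - 12s - 24)
  -4s^3 + 12s^2 - 16 = (-(1/3)s + 2/3)(12s^2 - 12s - 24) + (0)
Last nonzero remainder: 12s^2 - 12s - 24. Dividing through by 12 gives the monic gcd s^2 - s - 2.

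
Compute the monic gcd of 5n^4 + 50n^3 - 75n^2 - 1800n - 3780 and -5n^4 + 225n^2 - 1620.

Repeated division with remainder:
  5n^4 + 50n^3 - 75n^2 - 1800n - 3780 = (-1)(-5n^4 + 225n^2 - 1620) + (50n^3 + 150n^2 - 1800n - 5400)
  -5n^4 + 225n^2 - 1620 = (-(1/10)n + 3/10)(50n^3 + 150n^2 - 1800n - 5400) + (0)
Last nonzero remainder: 50n^3 + 150n^2 - 1800n - 5400. Dividing through by 50 gives the monic gcd n^3 + 3n^2 - 36n - 108.

n^3 + 3n^2 - 36n - 108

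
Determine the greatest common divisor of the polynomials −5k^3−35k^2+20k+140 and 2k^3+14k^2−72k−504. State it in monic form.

Repeated division with remainder:
  −5k^3−35k^2+20k+140 = (−5/2)(2k^3+14k^2−72k−504) + (−160k−1120)
  2k^3+14k^2−72k−504 = (−(1/80)k^2+9/20)(−160k−1120) + (0)
Last nonzero remainder: −160k−1120. Dividing through by −160 gives the monic gcd k+7.

k+7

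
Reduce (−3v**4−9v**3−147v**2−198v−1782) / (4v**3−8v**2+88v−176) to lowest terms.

(−3v**2−9v−81)/(4v−8)

Repeated division with remainder:
  −3v**4−9v**3−147v**2−198v−1782 = (−(3/4)v−15/4)(4v**3−8v**2+88v−176) + (−111v**2−2442)
  4v**3−8v**2+88v−176 = (−(4/111)v+8/111)(−111v**2−2442) + (0)
Last nonzero remainder: −111v**2−2442. Dividing through by −111 gives the monic gcd v**2+22.
Cancel v**2+22 from numerator and denominator to get the reduced form.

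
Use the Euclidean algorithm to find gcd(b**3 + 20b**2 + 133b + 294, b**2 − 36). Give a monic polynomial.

b + 6

Euclidean algorithm in ℚ[b]:
  b**3 + 20b**2 + 133b + 294 = (b + 20)(b**2 − 36) + (169b + 1014)
  b**2 − 36 = ((1/169)b − 6/169)(169b + 1014) + (0)
Last nonzero remainder: 169b + 1014. Dividing through by 169 gives the monic gcd b + 6.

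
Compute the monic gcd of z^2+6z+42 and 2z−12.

1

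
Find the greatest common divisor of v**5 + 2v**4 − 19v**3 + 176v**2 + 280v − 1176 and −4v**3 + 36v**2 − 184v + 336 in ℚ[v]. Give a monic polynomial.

By polynomial division,
  v**5 + 2v**4 − 19v**3 + 176v**2 + 280v − 1176 = (−(1/4)v**2 − (11/4)v − 17/2)(−4v**3 + 36v**2 − 184v + 336) + (60v**2 − 360v + 1680)
  −4v**3 + 36v**2 − 184v + 336 = (−(1/15)v + 1/5)(60v**2 − 360v + 1680) + (0)
Last nonzero remainder: 60v**2 − 360v + 1680. Dividing through by 60 gives the monic gcd v**2 − 6v + 28.

v**2 − 6v + 28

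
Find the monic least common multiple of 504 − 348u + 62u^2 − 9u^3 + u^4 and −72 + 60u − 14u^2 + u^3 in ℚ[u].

−3024 + 2592u − 720u^2 + 116u^3 − 15u^4 + u^5

By polynomial division,
  u^4 − 9u^3 + 62u^2 − 348u + 504 = (u + 5)(u^3 − 14u^2 + 60u − 72) + (72u^2 − 576u + 864)
  u^3 − 14u^2 + 60u − 72 = ((1/72)u − 1/12)(72u^2 − 576u + 864) + (0)
Last nonzero remainder: 72u^2 − 576u + 864. Dividing through by 72 gives the monic gcd u^2 − 8u + 12.
Then lcm(f, g) = f·g / gcd(f, g); expanding and making the result monic gives the answer.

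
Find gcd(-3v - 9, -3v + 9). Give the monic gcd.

1

Apply the Euclidean algorithm:
  -3v - 9 = (-3v + 9) + (-18)
  -3v + 9 = ((1/6)v - 1/2)(-18) + (0)
The last nonzero remainder is the constant -18, so the polynomials are coprime and gcd = 1.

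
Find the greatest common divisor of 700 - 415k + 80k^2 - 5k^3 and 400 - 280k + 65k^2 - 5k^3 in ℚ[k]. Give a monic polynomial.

20 - 9k + k^2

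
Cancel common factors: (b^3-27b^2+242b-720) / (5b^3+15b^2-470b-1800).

(b^2-17b+72)/(5b^2+65b+180)

Apply the Euclidean algorithm:
  b^3-27b^2+242b-720 = (1/5)(5b^3+15b^2-470b-1800) + (-30b^2+336b-360)
  5b^3+15b^2-470b-1800 = (-(1/6)b-71/30)(-30b^2+336b-360) + ((1326/5)b-2652)
  -30b^2+336b-360 = (-(25/221)b+30/221)((1326/5)b-2652) + (0)
Last nonzero remainder: (1326/5)b-2652. Dividing through by 1326/5 gives the monic gcd b-10.
Cancel b-10 from numerator and denominator to get the reduced form.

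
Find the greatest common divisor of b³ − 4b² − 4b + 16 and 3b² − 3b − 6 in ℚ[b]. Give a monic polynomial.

b − 2

Apply the Euclidean algorithm:
  b³ − 4b² − 4b + 16 = ((1/3)b − 1)(3b² − 3b − 6) + (−5b + 10)
  3b² − 3b − 6 = (−(3/5)b − 3/5)(−5b + 10) + (0)
Last nonzero remainder: −5b + 10. Dividing through by −5 gives the monic gcd b − 2.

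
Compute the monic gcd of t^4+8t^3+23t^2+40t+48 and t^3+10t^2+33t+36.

By polynomial division,
  t^4+8t^3+23t^2+40t+48 = (t-2)(t^3+10t^2+33t+36) + (10t^2+70t+120)
  t^3+10t^2+33t+36 = ((1/10)t+3/10)(10t^2+70t+120) + (0)
Last nonzero remainder: 10t^2+70t+120. Dividing through by 10 gives the monic gcd t^2+7t+12.

t^2+7t+12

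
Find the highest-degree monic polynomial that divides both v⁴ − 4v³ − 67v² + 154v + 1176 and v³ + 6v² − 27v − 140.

Euclidean algorithm in ℚ[v]:
  v⁴ − 4v³ − 67v² + 154v + 1176 = (v − 10)(v³ + 6v² − 27v − 140) + (20v² + 24v − 224)
  v³ + 6v² − 27v − 140 = ((1/20)v + 6/25)(20v² + 24v − 224) + (−(539/25)v − 2156/25)
  20v² + 24v − 224 = (−(500/539)v + 200/77)(−(539/25)v − 2156/25) + (0)
Last nonzero remainder: −(539/25)v − 2156/25. Dividing through by −539/25 gives the monic gcd v + 4.

v + 4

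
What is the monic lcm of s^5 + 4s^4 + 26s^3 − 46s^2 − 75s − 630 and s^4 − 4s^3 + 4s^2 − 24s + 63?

s^6 + s^5 + 14s^4 − 124s^3 + 63s^2 − 405s + 1890

Repeated division with remainder:
  s^5 + 4s^4 + 26s^3 − 46s^2 − 75s − 630 = (s + 8)(s^4 − 4s^3 + 4s^2 − 24s + 63) + (54s^3 − 54s^2 + 54s − 1134)
  s^4 − 4s^3 + 4s^2 − 24s + 63 = ((1/54)s − 1/18)(54s^3 − 54s^2 + 54s − 1134) + (0)
Last nonzero remainder: 54s^3 − 54s^2 + 54s − 1134. Dividing through by 54 gives the monic gcd s^3 − s^2 + s − 21.
Then lcm(f, g) = f·g / gcd(f, g); expanding and making the result monic gives the answer.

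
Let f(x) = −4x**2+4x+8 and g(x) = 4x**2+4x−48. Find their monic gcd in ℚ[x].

1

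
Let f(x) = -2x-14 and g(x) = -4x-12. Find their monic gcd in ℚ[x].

By polynomial division,
  -2x-14 = (1/2)(-4x-12) + (-8)
  -4x-12 = ((1/2)x+3/2)(-8) + (0)
The last nonzero remainder is the constant -8, so the polynomials are coprime and gcd = 1.

1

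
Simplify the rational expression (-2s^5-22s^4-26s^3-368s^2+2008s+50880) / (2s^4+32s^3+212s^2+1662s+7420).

By polynomial division,
  -2s^5-22s^4-26s^3-368s^2+2008s+50880 = (-s+5)(2s^4+32s^3+212s^2+1662s+7420) + (26s^3+234s^2+1118s+13780)
  2s^4+32s^3+212s^2+1662s+7420 = ((1/13)s+7/13)(26s^3+234s^2+1118s+13780) + (0)
Last nonzero remainder: 26s^3+234s^2+1118s+13780. Dividing through by 26 gives the monic gcd s^3+9s^2+43s+530.
Cancel s^3+9s^2+43s+530 from numerator and denominator to get the reduced form.

(-s^2-2s+48)/(s+7)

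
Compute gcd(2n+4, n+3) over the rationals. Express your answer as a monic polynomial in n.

1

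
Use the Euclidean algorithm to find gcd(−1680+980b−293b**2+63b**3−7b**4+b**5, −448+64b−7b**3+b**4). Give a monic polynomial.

Repeated division with remainder:
  b**5−7b**4+63b**3−293b**2+980b−1680 = (b)(b**4−7b**3+64b−448) + (63b**3−357b**2+1428b−1680)
  b**4−7b**3+64b−448 = ((1/63)b−4/189)(63b**3−357b**2+1428b−1680) + (−(272/9)b**2+(1088/9)b−4352/9)
  63b**3−357b**2+1428b−1680 = (−(567/272)b+945/272)(−(272/9)b**2+(1088/9)b−4352/9) + (0)
Last nonzero remainder: −(272/9)b**2+(1088/9)b−4352/9. Dividing through by −272/9 gives the monic gcd b**2−4b+16.

16−4b+b**2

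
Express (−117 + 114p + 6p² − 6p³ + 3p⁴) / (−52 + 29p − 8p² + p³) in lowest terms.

Apply the Euclidean algorithm:
  3p⁴ − 6p³ + 6p² + 114p − 117 = (3p + 18)(p³ − 8p² + 29p − 52) + (63p² − 252p + 819)
  p³ − 8p² + 29p − 52 = ((1/63)p − 4/63)(63p² − 252p + 819) + (0)
Last nonzero remainder: 63p² − 252p + 819. Dividing through by 63 gives the monic gcd p² − 4p + 13.
Cancel p² − 4p + 13 from numerator and denominator to get the reduced form.

(−9 + 6p + 3p²)/(−4 + p)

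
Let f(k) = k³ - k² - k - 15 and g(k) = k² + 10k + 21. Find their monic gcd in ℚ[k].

1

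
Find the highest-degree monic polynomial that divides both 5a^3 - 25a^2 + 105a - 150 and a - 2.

a - 2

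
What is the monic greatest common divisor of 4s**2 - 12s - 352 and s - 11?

s - 11

Apply the Euclidean algorithm:
  4s**2 - 12s - 352 = (4s + 32)(s - 11) + (0)
The last nonzero remainder s - 11 is already monic.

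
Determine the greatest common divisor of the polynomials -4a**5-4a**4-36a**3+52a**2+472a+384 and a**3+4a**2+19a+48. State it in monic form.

a**2+a+16

Repeated division with remainder:
  -4a**5-4a**4-36a**3+52a**2+472a+384 = (-4a**2+12a-8)(a**3+4a**2+19a+48) + (48a**2+48a+768)
  a**3+4a**2+19a+48 = ((1/48)a+1/16)(48a**2+48a+768) + (0)
Last nonzero remainder: 48a**2+48a+768. Dividing through by 48 gives the monic gcd a**2+a+16.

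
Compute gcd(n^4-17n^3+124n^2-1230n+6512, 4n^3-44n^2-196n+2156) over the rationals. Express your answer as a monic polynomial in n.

n-11

Apply the Euclidean algorithm:
  n^4-17n^3+124n^2-1230n+6512 = ((1/4)n-3/2)(4n^3-44n^2-196n+2156) + (107n^2-2063n+9746)
  4n^3-44n^2-196n+2156 = ((4/107)n+3544/11449)(107n^2-2063n+9746) + ((895980/11449)n-9855780/11449)
  107n^2-2063n+9746 = ((1225043/895980)n-5071907/447990)((895980/11449)n-9855780/11449) + (0)
Last nonzero remainder: (895980/11449)n-9855780/11449. Dividing through by 895980/11449 gives the monic gcd n-11.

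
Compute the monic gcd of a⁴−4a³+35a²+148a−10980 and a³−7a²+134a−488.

a²−3a+122

Apply the Euclidean algorithm:
  a⁴−4a³+35a²+148a−10980 = (a+3)(a³−7a²+134a−488) + (−78a²+234a−9516)
  a³−7a²+134a−488 = (−(1/78)a+2/39)(−78a²+234a−9516) + (0)
Last nonzero remainder: −78a²+234a−9516. Dividing through by −78 gives the monic gcd a²−3a+122.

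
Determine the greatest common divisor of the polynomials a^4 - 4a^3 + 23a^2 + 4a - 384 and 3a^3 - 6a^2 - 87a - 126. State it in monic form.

Euclidean algorithm in ℚ[a]:
  a^4 - 4a^3 + 23a^2 + 4a - 384 = ((1/3)a - 2/3)(3a^3 - 6a^2 - 87a - 126) + (48a^2 - 12a - 468)
  3a^3 - 6a^2 - 87a - 126 = ((1/16)a - 7/64)(48a^2 - 12a - 468) + (-(945/16)a - 2835/16)
  48a^2 - 12a - 468 = (-(256/315)a + 832/315)(-(945/16)a - 2835/16) + (0)
Last nonzero remainder: -(945/16)a - 2835/16. Dividing through by -945/16 gives the monic gcd a + 3.

a + 3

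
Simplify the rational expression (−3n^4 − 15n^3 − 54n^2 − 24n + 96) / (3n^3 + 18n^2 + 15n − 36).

Repeated division with remainder:
  −3n^4 − 15n^3 − 54n^2 − 24n + 96 = (−n + 1)(3n^3 + 18n^2 + 15n − 36) + (−57n^2 − 75n + 132)
  3n^3 + 18n^2 + 15n − 36 = (−(1/19)n − 89/361)(−57n^2 − 75n + 132) + ((1248/361)n − 1248/361)
  −57n^2 − 75n + 132 = (−(6859/416)n − 3971/104)((1248/361)n − 1248/361) + (0)
Last nonzero remainder: (1248/361)n − 1248/361. Dividing through by 1248/361 gives the monic gcd n − 1.
Cancel n − 1 from numerator and denominator to get the reduced form.

(−n^3 − 6n^2 − 24n − 32)/(n^2 + 7n + 12)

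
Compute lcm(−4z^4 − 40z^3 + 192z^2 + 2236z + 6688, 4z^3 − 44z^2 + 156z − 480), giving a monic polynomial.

Euclidean algorithm in ℚ[z]:
  −4z^4 − 40z^3 + 192z^2 + 2236z + 6688 = (−z − 21)(4z^3 − 44z^2 + 156z − 480) + (−576z^2 + 5032z − 3392)
  4z^3 − 44z^2 + 156z − 480 = (−(1/144)z + 163/10368)(−576z^2 + 5032z − 3392) + ((69121/1296)z − 69121/162)
  −576z^2 + 5032z − 3392 = (−(746496/69121)z + 549504/69121)((69121/1296)z − 69121/162) + (0)
Last nonzero remainder: (69121/1296)z − 69121/162. Dividing through by 69121/1296 gives the monic gcd z − 8.
Then lcm(f, g) = f·g / gcd(f, g); expanding and making the result monic gives the answer.

z^6 + 7z^5 − 63z^4 − 265z^3 − 715z^2 − 3369z − 25080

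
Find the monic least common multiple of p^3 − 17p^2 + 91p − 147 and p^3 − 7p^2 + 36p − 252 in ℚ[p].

Euclidean algorithm in ℚ[p]:
  p^3 − 17p^2 + 91p − 147 = (p^3 − 7p^2 + 36p − 252) + (−10p^2 + 55p + 105)
  p^3 − 7p^2 + 36p − 252 = (−(1/10)p + 3/20)(−10p^2 + 55p + 105) + ((153/4)p − 1071/4)
  −10p^2 + 55p + 105 = (−(40/153)p − 20/51)((153/4)p − 1071/4) + (0)
Last nonzero remainder: (153/4)p − 1071/4. Dividing through by 153/4 gives the monic gcd p − 7.
Then lcm(f, g) = f·g / gcd(f, g); expanding and making the result monic gives the answer.

p^5 − 17p^4 + 127p^3 − 759p^2 + 3276p − 5292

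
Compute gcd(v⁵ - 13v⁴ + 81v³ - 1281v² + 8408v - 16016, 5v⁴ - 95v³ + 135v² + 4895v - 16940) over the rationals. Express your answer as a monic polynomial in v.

Apply the Euclidean algorithm:
  v⁵ - 13v⁴ + 81v³ - 1281v² + 8408v - 16016 = ((1/5)v + 6/5)(5v⁴ - 95v³ + 135v² + 4895v - 16940) + (168v³ - 2422v² + 5922v + 4312)
  5v⁴ - 95v³ + 135v² + 4895v - 16940 = ((5/168)v - 275/2016)(168v³ - 2422v² + 5922v + 4312) + (-(53515/144)v² + (267575/48)v - 588665/36)
  168v³ - 2422v² + 5922v + 4312 = (-(3456/7645)v - 2016/7645)(-(53515/144)v² + (267575/48)v - 588665/36) + (0)
Last nonzero remainder: -(53515/144)v² + (267575/48)v - 588665/36. Dividing through by -53515/144 gives the monic gcd v² - 15v + 44.

v² - 15v + 44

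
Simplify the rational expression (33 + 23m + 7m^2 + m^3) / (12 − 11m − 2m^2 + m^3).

(11 + 4m + m^2)/(4 − 5m + m^2)

Euclidean algorithm in ℚ[m]:
  m^3 + 7m^2 + 23m + 33 = (m^3 − 2m^2 − 11m + 12) + (9m^2 + 34m + 21)
  m^3 − 2m^2 − 11m + 12 = ((1/9)m − 52/81)(9m^2 + 34m + 21) + ((688/81)m + 688/27)
  9m^2 + 34m + 21 = ((729/688)m + 567/688)((688/81)m + 688/27) + (0)
Last nonzero remainder: (688/81)m + 688/27. Dividing through by 688/81 gives the monic gcd m + 3.
Cancel m + 3 from numerator and denominator to get the reduced form.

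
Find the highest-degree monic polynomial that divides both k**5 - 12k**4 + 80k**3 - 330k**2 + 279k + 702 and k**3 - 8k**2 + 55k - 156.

k**2 - 4k + 39

Apply the Euclidean algorithm:
  k**5 - 12k**4 + 80k**3 - 330k**2 + 279k + 702 = (k**2 - 4k - 7)(k**3 - 8k**2 + 55k - 156) + (-10k**2 + 40k - 390)
  k**3 - 8k**2 + 55k - 156 = (-(1/10)k + 2/5)(-10k**2 + 40k - 390) + (0)
Last nonzero remainder: -10k**2 + 40k - 390. Dividing through by -10 gives the monic gcd k**2 - 4k + 39.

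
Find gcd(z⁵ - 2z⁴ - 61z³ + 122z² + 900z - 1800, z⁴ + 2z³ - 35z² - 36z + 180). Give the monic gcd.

z³ - z² - 32z + 60

Apply the Euclidean algorithm:
  z⁵ - 2z⁴ - 61z³ + 122z² + 900z - 1800 = (z - 4)(z⁴ + 2z³ - 35z² - 36z + 180) + (-18z³ + 18z² + 576z - 1080)
  z⁴ + 2z³ - 35z² - 36z + 180 = (-(1/18)z - 1/6)(-18z³ + 18z² + 576z - 1080) + (0)
Last nonzero remainder: -18z³ + 18z² + 576z - 1080. Dividing through by -18 gives the monic gcd z³ - z² - 32z + 60.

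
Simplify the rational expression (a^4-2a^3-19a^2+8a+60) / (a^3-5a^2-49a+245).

(a^3+3a^2-4a-12)/(a^2-49)

Repeated division with remainder:
  a^4-2a^3-19a^2+8a+60 = (a+3)(a^3-5a^2-49a+245) + (45a^2-90a-675)
  a^3-5a^2-49a+245 = ((1/45)a-1/15)(45a^2-90a-675) + (-40a+200)
  45a^2-90a-675 = (-(9/8)a-27/8)(-40a+200) + (0)
Last nonzero remainder: -40a+200. Dividing through by -40 gives the monic gcd a-5.
Cancel a-5 from numerator and denominator to get the reduced form.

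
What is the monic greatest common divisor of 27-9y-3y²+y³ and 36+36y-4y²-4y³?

Euclidean algorithm in ℚ[y]:
  y³-3y²-9y+27 = (-1/4)(-4y³-4y²+36y+36) + (-4y²+36)
  -4y³-4y²+36y+36 = (y+1)(-4y²+36) + (0)
Last nonzero remainder: -4y²+36. Dividing through by -4 gives the monic gcd y²-9.

-9+y²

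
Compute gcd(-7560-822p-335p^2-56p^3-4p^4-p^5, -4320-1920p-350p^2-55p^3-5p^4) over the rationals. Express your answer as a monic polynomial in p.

By polynomial division,
  -p^5-4p^4-56p^3-335p^2-822p-7560 = ((1/5)p-7/5)(-5p^4-55p^3-350p^2-1920p-4320) + (-63p^3-441p^2-2646p-13608)
  -5p^4-55p^3-350p^2-1920p-4320 = ((5/63)p+20/63)(-63p^3-441p^2-2646p-13608) + (0)
Last nonzero remainder: -63p^3-441p^2-2646p-13608. Dividing through by -63 gives the monic gcd p^3+7p^2+42p+216.

216+42p+7p^2+p^3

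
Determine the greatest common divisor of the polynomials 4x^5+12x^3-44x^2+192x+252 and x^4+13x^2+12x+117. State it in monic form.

Apply the Euclidean algorithm:
  4x^5+12x^3-44x^2+192x+252 = (4x)(x^4+13x^2+12x+117) + (-40x^3-92x^2-276x+252)
  x^4+13x^2+12x+117 = (-(1/40)x+23/400)(-40x^3-92x^2-276x+252) + ((1139/100)x^2+(3417/100)x+10251/100)
  -40x^3-92x^2-276x+252 = (-(4000/1139)x+2800/1139)((1139/100)x^2+(3417/100)x+10251/100) + (0)
Last nonzero remainder: (1139/100)x^2+(3417/100)x+10251/100. Dividing through by 1139/100 gives the monic gcd x^2+3x+9.

x^2+3x+9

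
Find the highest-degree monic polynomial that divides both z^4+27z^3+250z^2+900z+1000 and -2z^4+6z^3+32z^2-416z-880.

Repeated division with remainder:
  z^4+27z^3+250z^2+900z+1000 = (-1/2)(-2z^4+6z^3+32z^2-416z-880) + (30z^3+266z^2+692z+560)
  -2z^4+6z^3+32z^2-416z-880 = (-(1/15)z+178/225)(30z^3+266z^2+692z+560) + (-(29768/225)z^2-(208376/225)z-59536/45)
  30z^3+266z^2+692z+560 = (-(3375/14884)z-1575/3721)(-(29768/225)z^2-(208376/225)z-59536/45) + (0)
Last nonzero remainder: -(29768/225)z^2-(208376/225)z-59536/45. Dividing through by -29768/225 gives the monic gcd z^2+7z+10.

z^2+7z+10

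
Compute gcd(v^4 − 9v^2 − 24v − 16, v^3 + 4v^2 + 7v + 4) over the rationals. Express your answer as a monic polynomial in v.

v^3 + 4v^2 + 7v + 4

Apply the Euclidean algorithm:
  v^4 − 9v^2 − 24v − 16 = (v − 4)(v^3 + 4v^2 + 7v + 4) + (0)
The last nonzero remainder v^3 + 4v^2 + 7v + 4 is already monic.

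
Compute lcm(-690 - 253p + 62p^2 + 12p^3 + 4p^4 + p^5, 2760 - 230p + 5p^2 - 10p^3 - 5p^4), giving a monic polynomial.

16560 + 4692p - 2684p^2 - 417p^3 - 10p^4 - 4p^5 + 6p^6 + p^7

Repeated division with remainder:
  p^5 + 4p^4 + 12p^3 + 62p^2 - 253p - 690 = (-(1/5)p - 2/5)(-5p^4 - 10p^3 + 5p^2 - 230p + 2760) + (9p^3 + 18p^2 + 207p + 414)
  -5p^4 - 10p^3 + 5p^2 - 230p + 2760 = (-(5/9)p)(9p^3 + 18p^2 + 207p + 414) + (120p^2 + 2760)
  9p^3 + 18p^2 + 207p + 414 = ((3/40)p + 3/20)(120p^2 + 2760) + (0)
Last nonzero remainder: 120p^2 + 2760. Dividing through by 120 gives the monic gcd p^2 + 23.
Then lcm(f, g) = f·g / gcd(f, g); expanding and making the result monic gives the answer.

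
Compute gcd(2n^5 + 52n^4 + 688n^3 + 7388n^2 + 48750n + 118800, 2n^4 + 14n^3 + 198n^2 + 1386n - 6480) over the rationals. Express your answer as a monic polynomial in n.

By polynomial division,
  2n^5 + 52n^4 + 688n^3 + 7388n^2 + 48750n + 118800 = (n + 19)(2n^4 + 14n^3 + 198n^2 + 1386n - 6480) + (224n^3 + 2240n^2 + 28896n + 241920)
  2n^4 + 14n^3 + 198n^2 + 1386n - 6480 = ((1/112)n - 3/112)(224n^3 + 2240n^2 + 28896n + 241920) + (0)
Last nonzero remainder: 224n^3 + 2240n^2 + 28896n + 241920. Dividing through by 224 gives the monic gcd n^3 + 10n^2 + 129n + 1080.

n^3 + 10n^2 + 129n + 1080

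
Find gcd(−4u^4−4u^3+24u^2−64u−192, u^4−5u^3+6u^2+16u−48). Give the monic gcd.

u^3−2u^2+16

Apply the Euclidean algorithm:
  −4u^4−4u^3+24u^2−64u−192 = (−4)(u^4−5u^3+6u^2+16u−48) + (−24u^3+48u^2−384)
  u^4−5u^3+6u^2+16u−48 = (−(1/24)u+1/8)(−24u^3+48u^2−384) + (0)
Last nonzero remainder: −24u^3+48u^2−384. Dividing through by −24 gives the monic gcd u^3−2u^2+16.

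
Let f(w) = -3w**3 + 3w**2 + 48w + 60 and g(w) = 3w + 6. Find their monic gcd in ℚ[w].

w + 2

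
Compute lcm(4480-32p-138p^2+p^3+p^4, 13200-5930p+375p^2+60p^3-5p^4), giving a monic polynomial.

147840-63776p+374p^2+1933p^3-119p^4-13p^5+p^6

Repeated division with remainder:
  p^4+p^3-138p^2-32p+4480 = (-1/5)(-5p^4+60p^3+375p^2-5930p+13200) + (13p^3-63p^2-1218p+7120)
  -5p^4+60p^3+375p^2-5930p+13200 = (-(5/13)p+465/169)(13p^3-63p^2-1218p+7120) + ((13500/169)p^2+(27000/169)p-1080000/169)
  13p^3-63p^2-1218p+7120 = ((2197/13500)p-15041/13500)((13500/169)p^2+(27000/169)p-1080000/169) + (0)
Last nonzero remainder: (13500/169)p^2+(27000/169)p-1080000/169. Dividing through by 13500/169 gives the monic gcd p^2+2p-80.
Then lcm(f, g) = f·g / gcd(f, g); expanding and making the result monic gives the answer.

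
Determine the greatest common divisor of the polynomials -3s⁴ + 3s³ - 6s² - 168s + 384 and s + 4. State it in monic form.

s + 4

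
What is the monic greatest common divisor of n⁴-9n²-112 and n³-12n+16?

n+4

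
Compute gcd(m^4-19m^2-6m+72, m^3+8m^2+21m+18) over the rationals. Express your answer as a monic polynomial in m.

Euclidean algorithm in ℚ[m]:
  m^4-19m^2-6m+72 = (m-8)(m^3+8m^2+21m+18) + (24m^2+144m+216)
  m^3+8m^2+21m+18 = ((1/24)m+1/12)(24m^2+144m+216) + (0)
Last nonzero remainder: 24m^2+144m+216. Dividing through by 24 gives the monic gcd m^2+6m+9.

m^2+6m+9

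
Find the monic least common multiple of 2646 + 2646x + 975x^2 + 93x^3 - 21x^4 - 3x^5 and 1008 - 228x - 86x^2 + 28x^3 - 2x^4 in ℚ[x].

Repeated division with remainder:
  -3x^5 - 21x^4 + 93x^3 + 975x^2 + 2646x + 2646 = ((3/2)x + 63/2)(-2x^4 + 28x^3 - 86x^2 - 228x + 1008) + (-660x^3 + 4026x^2 + 8316x - 29106)
  -2x^4 + 28x^3 - 86x^2 - 228x + 1008 = ((1/330)x - 79/3300)(-660x^3 + 4026x^2 + 8316x - 29106) + (-(741/50)x^2 + (1482/25)x + 15561/50)
  -660x^3 + 4026x^2 + 8316x - 29106 = ((11000/247)x - 23100/247)(-(741/50)x^2 + (1482/25)x + 15561/50) + (0)
Last nonzero remainder: -(741/50)x^2 + (1482/25)x + 15561/50. Dividing through by -741/50 gives the monic gcd x^2 - 4x - 21.
Then lcm(f, g) = f·g / gcd(f, g); expanding and making the result monic gives the answer.

-21168 - 12348x + 138x^2 + 1624x^3 + 153x^4 - 77x^5 - 3x^6 + x^7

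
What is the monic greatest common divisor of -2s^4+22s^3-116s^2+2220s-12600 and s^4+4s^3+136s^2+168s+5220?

s^2+6s+90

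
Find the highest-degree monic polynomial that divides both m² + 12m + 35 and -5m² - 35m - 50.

Repeated division with remainder:
  m² + 12m + 35 = (-1/5)(-5m² - 35m - 50) + (5m + 25)
  -5m² - 35m - 50 = (-m - 2)(5m + 25) + (0)
Last nonzero remainder: 5m + 25. Dividing through by 5 gives the monic gcd m + 5.

m + 5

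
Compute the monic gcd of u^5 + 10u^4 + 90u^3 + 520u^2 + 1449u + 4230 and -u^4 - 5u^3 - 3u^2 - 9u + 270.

Repeated division with remainder:
  u^5 + 10u^4 + 90u^3 + 520u^2 + 1449u + 4230 = (-u - 5)(-u^4 - 5u^3 - 3u^2 - 9u + 270) + (62u^3 + 496u^2 + 1674u + 5580)
  -u^4 - 5u^3 - 3u^2 - 9u + 270 = (-(1/62)u + 3/62)(62u^3 + 496u^2 + 1674u + 5580) + (0)
Last nonzero remainder: 62u^3 + 496u^2 + 1674u + 5580. Dividing through by 62 gives the monic gcd u^3 + 8u^2 + 27u + 90.

u^3 + 8u^2 + 27u + 90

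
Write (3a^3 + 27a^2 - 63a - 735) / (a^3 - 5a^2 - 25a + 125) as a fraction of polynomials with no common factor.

(3a^2 + 42a + 147)/(a^2 - 25)

Repeated division with remainder:
  3a^3 + 27a^2 - 63a - 735 = (3)(a^3 - 5a^2 - 25a + 125) + (42a^2 + 12a - 1110)
  a^3 - 5a^2 - 25a + 125 = ((1/42)a - 37/294)(42a^2 + 12a - 1110) + ((144/49)a - 720/49)
  42a^2 + 12a - 1110 = ((343/24)a + 1813/24)((144/49)a - 720/49) + (0)
Last nonzero remainder: (144/49)a - 720/49. Dividing through by 144/49 gives the monic gcd a - 5.
Cancel a - 5 from numerator and denominator to get the reduced form.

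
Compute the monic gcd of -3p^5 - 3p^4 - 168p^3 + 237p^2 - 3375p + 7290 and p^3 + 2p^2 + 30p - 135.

p^2 + 5p + 45

By polynomial division,
  -3p^5 - 3p^4 - 168p^3 + 237p^2 - 3375p + 7290 = (-3p^2 + 3p - 84)(p^3 + 2p^2 + 30p - 135) + (-90p^2 - 450p - 4050)
  p^3 + 2p^2 + 30p - 135 = (-(1/90)p + 1/30)(-90p^2 - 450p - 4050) + (0)
Last nonzero remainder: -90p^2 - 450p - 4050. Dividing through by -90 gives the monic gcd p^2 + 5p + 45.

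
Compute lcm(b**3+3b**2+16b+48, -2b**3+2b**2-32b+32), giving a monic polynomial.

b**4+2b**3+13b**2+32b-48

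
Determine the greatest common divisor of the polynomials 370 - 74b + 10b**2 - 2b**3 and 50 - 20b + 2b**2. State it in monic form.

Apply the Euclidean algorithm:
  -2b**3 + 10b**2 - 74b + 370 = (-b - 5)(2b**2 - 20b + 50) + (-124b + 620)
  2b**2 - 20b + 50 = (-(1/62)b + 5/62)(-124b + 620) + (0)
Last nonzero remainder: -124b + 620. Dividing through by -124 gives the monic gcd b - 5.

-5 + b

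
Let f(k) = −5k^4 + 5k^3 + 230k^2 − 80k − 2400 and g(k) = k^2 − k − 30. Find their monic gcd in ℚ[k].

Apply the Euclidean algorithm:
  −5k^4 + 5k^3 + 230k^2 − 80k − 2400 = (−5k^2 + 80)(k^2 − k − 30) + (0)
The last nonzero remainder k^2 − k − 30 is already monic.

k^2 − k − 30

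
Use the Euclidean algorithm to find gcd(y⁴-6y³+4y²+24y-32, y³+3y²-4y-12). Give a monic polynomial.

y²-4

Apply the Euclidean algorithm:
  y⁴-6y³+4y²+24y-32 = (y-9)(y³+3y²-4y-12) + (35y²-140)
  y³+3y²-4y-12 = ((1/35)y+3/35)(35y²-140) + (0)
Last nonzero remainder: 35y²-140. Dividing through by 35 gives the monic gcd y²-4.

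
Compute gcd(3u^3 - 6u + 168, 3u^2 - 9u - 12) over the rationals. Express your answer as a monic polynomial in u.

Repeated division with remainder:
  3u^3 - 6u + 168 = (u + 3)(3u^2 - 9u - 12) + (33u + 204)
  3u^2 - 9u - 12 = ((1/11)u - 101/121)(33u + 204) + (19152/121)
  33u + 204 = ((1331/6384)u + 2057/1596)(19152/121) + (0)
The last nonzero remainder is the constant 19152/121, so the polynomials are coprime and gcd = 1.

1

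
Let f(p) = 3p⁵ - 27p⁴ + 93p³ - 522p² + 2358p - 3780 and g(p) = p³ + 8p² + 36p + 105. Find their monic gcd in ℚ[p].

By polynomial division,
  3p⁵ - 27p⁴ + 93p³ - 522p² + 2358p - 3780 = (3p² - 51p + 393)(p³ + 8p² + 36p + 105) + (-2145p² - 6435p - 45045)
  p³ + 8p² + 36p + 105 = (-(1/2145)p - 1/429)(-2145p² - 6435p - 45045) + (0)
Last nonzero remainder: -2145p² - 6435p - 45045. Dividing through by -2145 gives the monic gcd p² + 3p + 21.

p² + 3p + 21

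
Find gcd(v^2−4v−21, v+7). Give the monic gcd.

1

By polynomial division,
  v^2−4v−21 = (v−11)(v+7) + (56)
  v+7 = ((1/56)v+1/8)(56) + (0)
The last nonzero remainder is the constant 56, so the polynomials are coprime and gcd = 1.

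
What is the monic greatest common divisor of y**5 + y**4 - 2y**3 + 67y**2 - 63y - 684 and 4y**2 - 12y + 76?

y**2 - 3y + 19

By polynomial division,
  y**5 + y**4 - 2y**3 + 67y**2 - 63y - 684 = ((1/4)y**3 + y**2 - (9/4)y - 9)(4y**2 - 12y + 76) + (0)
Last nonzero remainder: 4y**2 - 12y + 76. Dividing through by 4 gives the monic gcd y**2 - 3y + 19.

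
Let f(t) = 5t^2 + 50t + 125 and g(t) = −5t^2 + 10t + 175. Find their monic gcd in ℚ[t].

t + 5

Apply the Euclidean algorithm:
  5t^2 + 50t + 125 = (−1)(−5t^2 + 10t + 175) + (60t + 300)
  −5t^2 + 10t + 175 = (−(1/12)t + 7/12)(60t + 300) + (0)
Last nonzero remainder: 60t + 300. Dividing through by 60 gives the monic gcd t + 5.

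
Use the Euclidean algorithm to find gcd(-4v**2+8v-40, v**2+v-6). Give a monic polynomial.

1

By polynomial division,
  -4v**2+8v-40 = (-4)(v**2+v-6) + (12v-64)
  v**2+v-6 = ((1/12)v+19/36)(12v-64) + (250/9)
  12v-64 = ((54/125)v-288/125)(250/9) + (0)
The last nonzero remainder is the constant 250/9, so the polynomials are coprime and gcd = 1.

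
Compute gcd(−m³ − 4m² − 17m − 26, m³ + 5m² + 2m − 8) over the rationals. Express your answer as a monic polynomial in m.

Apply the Euclidean algorithm:
  −m³ − 4m² − 17m − 26 = (−1)(m³ + 5m² + 2m − 8) + (m² − 15m − 34)
  m³ + 5m² + 2m − 8 = (m + 20)(m² − 15m − 34) + (336m + 672)
  m² − 15m − 34 = ((1/336)m − 17/336)(336m + 672) + (0)
Last nonzero remainder: 336m + 672. Dividing through by 336 gives the monic gcd m + 2.

m + 2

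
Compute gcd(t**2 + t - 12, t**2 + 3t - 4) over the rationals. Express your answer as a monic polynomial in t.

t + 4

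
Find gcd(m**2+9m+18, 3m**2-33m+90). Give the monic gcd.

1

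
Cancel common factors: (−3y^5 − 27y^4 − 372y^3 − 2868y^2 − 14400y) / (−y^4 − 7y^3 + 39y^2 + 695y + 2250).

Euclidean algorithm in ℚ[y]:
  −3y^5 − 27y^4 − 372y^3 − 2868y^2 − 14400y = (3y + 6)(−y^4 − 7y^3 + 39y^2 + 695y + 2250) + (−447y^3 − 5187y^2 − 25320y − 13500)
  −y^4 − 7y^3 + 39y^2 + 695y + 2250 = ((1/447)y − 686/66603)(−447y^3 − 5187y^2 − 25320y − 13500) + ((937305/22201)y^2 + (10310355/22201)y + 46865250/22201)
  −447y^3 − 5187y^2 − 25320y − 13500 = (−(3307949/312435)y − 44402/6943)((937305/22201)y^2 + (10310355/22201)y + 46865250/22201) + (0)
Last nonzero remainder: (937305/22201)y^2 + (10310355/22201)y + 46865250/22201. Dividing through by 937305/22201 gives the monic gcd y^2 + 11y + 50.
Cancel y^2 + 11y + 50 from numerator and denominator to get the reduced form.

(3y^3 − 6y^2 + 288y)/(y^2 − 4y − 45)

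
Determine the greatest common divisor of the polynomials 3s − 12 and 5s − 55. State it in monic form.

1

Apply the Euclidean algorithm:
  3s − 12 = (3/5)(5s − 55) + (21)
  5s − 55 = ((5/21)s − 55/21)(21) + (0)
The last nonzero remainder is the constant 21, so the polynomials are coprime and gcd = 1.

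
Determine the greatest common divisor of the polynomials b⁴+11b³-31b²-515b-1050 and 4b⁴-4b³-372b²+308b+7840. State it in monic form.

b²-2b-35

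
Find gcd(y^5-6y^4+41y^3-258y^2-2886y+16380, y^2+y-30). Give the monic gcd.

y^2+y-30

By polynomial division,
  y^5-6y^4+41y^3-258y^2-2886y+16380 = (y^3-7y^2+78y-546)(y^2+y-30) + (0)
The last nonzero remainder y^2+y-30 is already monic.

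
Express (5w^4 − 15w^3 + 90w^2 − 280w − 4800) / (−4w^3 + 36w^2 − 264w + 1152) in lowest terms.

(−5w^3 − 15w^2 − 180w − 800)/(4w^2 − 12w + 192)

Repeated division with remainder:
  5w^4 − 15w^3 + 90w^2 − 280w − 4800 = (−(5/4)w − 15/2)(−4w^3 + 36w^2 − 264w + 1152) + (30w^2 − 820w + 3840)
  −4w^3 + 36w^2 − 264w + 1152 = (−(2/15)w − 22/9)(30w^2 − 820w + 3840) + (−(15808/9)w + 31616/3)
  30w^2 − 820w + 3840 = (−(135/7904)w + 90/247)(−(15808/9)w + 31616/3) + (0)
Last nonzero remainder: −(15808/9)w + 31616/3. Dividing through by −15808/9 gives the monic gcd w − 6.
Cancel w − 6 from numerator and denominator to get the reduced form.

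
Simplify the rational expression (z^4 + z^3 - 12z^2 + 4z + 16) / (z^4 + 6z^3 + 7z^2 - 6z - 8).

Repeated division with remainder:
  z^4 + z^3 - 12z^2 + 4z + 16 = (z^4 + 6z^3 + 7z^2 - 6z - 8) + (-5z^3 - 19z^2 + 10z + 24)
  z^4 + 6z^3 + 7z^2 - 6z - 8 = (-(1/5)z - 11/25)(-5z^3 - 19z^2 + 10z + 24) + ((16/25)z^2 + (16/5)z + 64/25)
  -5z^3 - 19z^2 + 10z + 24 = (-(125/16)z + 75/8)((16/25)z^2 + (16/5)z + 64/25) + (0)
Last nonzero remainder: (16/25)z^2 + (16/5)z + 64/25. Dividing through by 16/25 gives the monic gcd z^2 + 5z + 4.
Cancel z^2 + 5z + 4 from numerator and denominator to get the reduced form.

(z^2 - 4z + 4)/(z^2 + z - 2)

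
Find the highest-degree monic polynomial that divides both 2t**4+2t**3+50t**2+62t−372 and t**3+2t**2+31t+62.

t**2+31

By polynomial division,
  2t**4+2t**3+50t**2+62t−372 = (2t−2)(t**3+2t**2+31t+62) + (−8t**2−248)
  t**3+2t**2+31t+62 = (−(1/8)t−1/4)(−8t**2−248) + (0)
Last nonzero remainder: −8t**2−248. Dividing through by −8 gives the monic gcd t**2+31.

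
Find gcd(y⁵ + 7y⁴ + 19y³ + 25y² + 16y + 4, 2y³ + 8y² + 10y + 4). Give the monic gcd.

Apply the Euclidean algorithm:
  y⁵ + 7y⁴ + 19y³ + 25y² + 16y + 4 = ((1/2)y² + (3/2)y + 1)(2y³ + 8y² + 10y + 4) + (0)
Last nonzero remainder: 2y³ + 8y² + 10y + 4. Dividing through by 2 gives the monic gcd y³ + 4y² + 5y + 2.

y³ + 4y² + 5y + 2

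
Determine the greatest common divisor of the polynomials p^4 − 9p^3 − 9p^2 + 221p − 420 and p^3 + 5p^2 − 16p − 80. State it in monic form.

p^2 + p − 20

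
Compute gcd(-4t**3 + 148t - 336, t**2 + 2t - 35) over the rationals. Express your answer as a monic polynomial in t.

Apply the Euclidean algorithm:
  -4t**3 + 148t - 336 = (-4t + 8)(t**2 + 2t - 35) + (-8t - 56)
  t**2 + 2t - 35 = (-(1/8)t + 5/8)(-8t - 56) + (0)
Last nonzero remainder: -8t - 56. Dividing through by -8 gives the monic gcd t + 7.

t + 7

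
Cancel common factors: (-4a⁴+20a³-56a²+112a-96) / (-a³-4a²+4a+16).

By polynomial division,
  -4a⁴+20a³-56a²+112a-96 = (4a-36)(-a³-4a²+4a+16) + (-216a²+192a+480)
  -a³-4a²+4a+16 = ((1/216)a+11/486)(-216a²+192a+480) + (-(208/81)a+416/81)
  -216a²+192a+480 = ((2187/26)a+1215/13)(-(208/81)a+416/81) + (0)
Last nonzero remainder: -(208/81)a+416/81. Dividing through by -208/81 gives the monic gcd a-2.
Cancel a-2 from numerator and denominator to get the reduced form.

(4a³-12a²+32a-48)/(a²+6a+8)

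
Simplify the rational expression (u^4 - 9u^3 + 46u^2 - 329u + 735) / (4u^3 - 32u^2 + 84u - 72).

(u^3 - 6u^2 + 28u - 245)/(4u^2 - 20u + 24)

Apply the Euclidean algorithm:
  u^4 - 9u^3 + 46u^2 - 329u + 735 = ((1/4)u - 1/4)(4u^3 - 32u^2 + 84u - 72) + (17u^2 - 290u + 717)
  4u^3 - 32u^2 + 84u - 72 = ((4/17)u + 616/289)(17u^2 - 290u + 717) + ((154160/289)u - 462480/289)
  17u^2 - 290u + 717 = ((4913/154160)u - 69071/154160)((154160/289)u - 462480/289) + (0)
Last nonzero remainder: (154160/289)u - 462480/289. Dividing through by 154160/289 gives the monic gcd u - 3.
Cancel u - 3 from numerator and denominator to get the reduced form.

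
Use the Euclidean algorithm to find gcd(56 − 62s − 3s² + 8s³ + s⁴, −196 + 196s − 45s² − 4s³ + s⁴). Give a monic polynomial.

−14 + 5s + s²

Apply the Euclidean algorithm:
  s⁴ + 8s³ − 3s² − 62s + 56 = (s⁴ − 4s³ − 45s² + 196s − 196) + (12s³ + 42s² − 258s + 252)
  s⁴ − 4s³ − 45s² + 196s − 196 = ((1/12)s − 5/8)(12s³ + 42s² − 258s + 252) + ((11/4)s² + (55/4)s − 77/2)
  12s³ + 42s² − 258s + 252 = ((48/11)s − 72/11)((11/4)s² + (55/4)s − 77/2) + (0)
Last nonzero remainder: (11/4)s² + (55/4)s − 77/2. Dividing through by 11/4 gives the monic gcd s² + 5s − 14.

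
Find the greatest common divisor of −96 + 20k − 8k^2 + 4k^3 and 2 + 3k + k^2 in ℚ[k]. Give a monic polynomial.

1

Repeated division with remainder:
  4k^3 − 8k^2 + 20k − 96 = (4k − 20)(k^2 + 3k + 2) + (72k − 56)
  k^2 + 3k + 2 = ((1/72)k + 17/324)(72k − 56) + (400/81)
  72k − 56 = ((729/50)k − 567/50)(400/81) + (0)
The last nonzero remainder is the constant 400/81, so the polynomials are coprime and gcd = 1.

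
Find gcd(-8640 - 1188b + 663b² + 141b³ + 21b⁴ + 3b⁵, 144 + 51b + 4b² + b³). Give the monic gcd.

Euclidean algorithm in ℚ[b]:
  3b⁵ + 21b⁴ + 141b³ + 663b² - 1188b - 8640 = (3b² + 9b - 48)(b³ + 4b² + 51b + 144) + (-36b² - 36b - 1728)
  b³ + 4b² + 51b + 144 = (-(1/36)b - 1/12)(-36b² - 36b - 1728) + (0)
Last nonzero remainder: -36b² - 36b - 1728. Dividing through by -36 gives the monic gcd b² + b + 48.

48 + b + b²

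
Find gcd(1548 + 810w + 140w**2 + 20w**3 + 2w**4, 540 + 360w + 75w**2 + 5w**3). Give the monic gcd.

18 + 9w + w**2

Repeated division with remainder:
  2w**4 + 20w**3 + 140w**2 + 810w + 1548 = ((2/5)w - 2)(5w**3 + 75w**2 + 360w + 540) + (146w**2 + 1314w + 2628)
  5w**3 + 75w**2 + 360w + 540 = ((5/146)w + 15/73)(146w**2 + 1314w + 2628) + (0)
Last nonzero remainder: 146w**2 + 1314w + 2628. Dividing through by 146 gives the monic gcd w**2 + 9w + 18.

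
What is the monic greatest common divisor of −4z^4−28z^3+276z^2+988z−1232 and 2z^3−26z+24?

Euclidean algorithm in ℚ[z]:
  −4z^4−28z^3+276z^2+988z−1232 = (−2z−14)(2z^3−26z+24) + (224z^2+672z−896)
  2z^3−26z+24 = ((1/112)z−3/112)(224z^2+672z−896) + (0)
Last nonzero remainder: 224z^2+672z−896. Dividing through by 224 gives the monic gcd z^2+3z−4.

z^2+3z−4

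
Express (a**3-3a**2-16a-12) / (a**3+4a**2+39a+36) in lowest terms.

Repeated division with remainder:
  a**3-3a**2-16a-12 = (a**3+4a**2+39a+36) + (-7a**2-55a-48)
  a**3+4a**2+39a+36 = (-(1/7)a+27/49)(-7a**2-55a-48) + ((3060/49)a+3060/49)
  -7a**2-55a-48 = (-(343/3060)a-196/255)((3060/49)a+3060/49) + (0)
Last nonzero remainder: (3060/49)a+3060/49. Dividing through by 3060/49 gives the monic gcd a+1.
Cancel a+1 from numerator and denominator to get the reduced form.

(a**2-4a-12)/(a**2+3a+36)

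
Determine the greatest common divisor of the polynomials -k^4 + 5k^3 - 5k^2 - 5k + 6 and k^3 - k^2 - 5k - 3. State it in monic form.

Repeated division with remainder:
  -k^4 + 5k^3 - 5k^2 - 5k + 6 = (-k + 4)(k^3 - k^2 - 5k - 3) + (-6k^2 + 12k + 18)
  k^3 - k^2 - 5k - 3 = (-(1/6)k - 1/6)(-6k^2 + 12k + 18) + (0)
Last nonzero remainder: -6k^2 + 12k + 18. Dividing through by -6 gives the monic gcd k^2 - 2k - 3.

k^2 - 2k - 3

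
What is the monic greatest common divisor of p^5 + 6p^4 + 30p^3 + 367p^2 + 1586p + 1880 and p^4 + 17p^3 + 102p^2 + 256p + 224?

p^2 + 6p + 8

Euclidean algorithm in ℚ[p]:
  p^5 + 6p^4 + 30p^3 + 367p^2 + 1586p + 1880 = (p - 11)(p^4 + 17p^3 + 102p^2 + 256p + 224) + (115p^3 + 1233p^2 + 4178p + 4344)
  p^4 + 17p^3 + 102p^2 + 256p + 224 = ((1/115)p + 722/13225)(115p^3 + 1233p^2 + 4178p + 4344) + (-(21746/13225)p^2 - (130476/13225)p - 173968/13225)
  115p^3 + 1233p^2 + 4178p + 4344 = (-(1520875/21746)p - 7181175/21746)(-(21746/13225)p^2 - (130476/13225)p - 173968/13225) + (0)
Last nonzero remainder: -(21746/13225)p^2 - (130476/13225)p - 173968/13225. Dividing through by -21746/13225 gives the monic gcd p^2 + 6p + 8.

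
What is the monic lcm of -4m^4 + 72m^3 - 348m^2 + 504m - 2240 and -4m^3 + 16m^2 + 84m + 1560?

Apply the Euclidean algorithm:
  -4m^4 + 72m^3 - 348m^2 + 504m - 2240 = (m - 14)(-4m^3 + 16m^2 + 84m + 1560) + (-208m^2 + 120m + 19600)
  -4m^3 + 16m^2 + 84m + 1560 = ((1/52)m - 89/1352)(-208m^2 + 120m + 19600) + (-(48169/169)m + 481690/169)
  -208m^2 + 120m + 19600 = ((35152/48169)m + 331240/48169)(-(48169/169)m + 481690/169) + (0)
Last nonzero remainder: -(48169/169)m + 481690/169. Dividing through by -48169/169 gives the monic gcd m - 10.
Then lcm(f, g) = f·g / gcd(f, g); expanding and making the result monic gives the answer.

m^6 - 12m^5 + 18m^4 - 306m^3 + 3197m^2 - 1554m + 21840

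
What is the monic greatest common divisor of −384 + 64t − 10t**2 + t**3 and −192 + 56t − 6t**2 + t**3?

By polynomial division,
  t**3 − 10t**2 + 64t − 384 = (t**3 − 6t**2 + 56t − 192) + (−4t**2 + 8t − 192)
  t**3 − 6t**2 + 56t − 192 = (−(1/4)t + 1)(−4t**2 + 8t − 192) + (0)
Last nonzero remainder: −4t**2 + 8t − 192. Dividing through by −4 gives the monic gcd t**2 − 2t + 48.

48 − 2t + t**2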